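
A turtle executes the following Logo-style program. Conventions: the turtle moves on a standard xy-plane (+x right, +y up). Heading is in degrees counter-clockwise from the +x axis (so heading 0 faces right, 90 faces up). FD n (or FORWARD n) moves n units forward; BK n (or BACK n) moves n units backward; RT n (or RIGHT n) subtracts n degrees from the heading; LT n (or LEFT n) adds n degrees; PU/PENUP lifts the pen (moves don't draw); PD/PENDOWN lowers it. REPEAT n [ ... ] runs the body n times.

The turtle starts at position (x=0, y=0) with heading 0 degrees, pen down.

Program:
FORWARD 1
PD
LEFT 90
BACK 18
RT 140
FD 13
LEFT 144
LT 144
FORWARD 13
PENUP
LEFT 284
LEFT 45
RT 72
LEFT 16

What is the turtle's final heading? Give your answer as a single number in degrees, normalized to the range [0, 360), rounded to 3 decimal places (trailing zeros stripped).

Answer: 151

Derivation:
Executing turtle program step by step:
Start: pos=(0,0), heading=0, pen down
FD 1: (0,0) -> (1,0) [heading=0, draw]
PD: pen down
LT 90: heading 0 -> 90
BK 18: (1,0) -> (1,-18) [heading=90, draw]
RT 140: heading 90 -> 310
FD 13: (1,-18) -> (9.356,-27.959) [heading=310, draw]
LT 144: heading 310 -> 94
LT 144: heading 94 -> 238
FD 13: (9.356,-27.959) -> (2.467,-38.983) [heading=238, draw]
PU: pen up
LT 284: heading 238 -> 162
LT 45: heading 162 -> 207
RT 72: heading 207 -> 135
LT 16: heading 135 -> 151
Final: pos=(2.467,-38.983), heading=151, 4 segment(s) drawn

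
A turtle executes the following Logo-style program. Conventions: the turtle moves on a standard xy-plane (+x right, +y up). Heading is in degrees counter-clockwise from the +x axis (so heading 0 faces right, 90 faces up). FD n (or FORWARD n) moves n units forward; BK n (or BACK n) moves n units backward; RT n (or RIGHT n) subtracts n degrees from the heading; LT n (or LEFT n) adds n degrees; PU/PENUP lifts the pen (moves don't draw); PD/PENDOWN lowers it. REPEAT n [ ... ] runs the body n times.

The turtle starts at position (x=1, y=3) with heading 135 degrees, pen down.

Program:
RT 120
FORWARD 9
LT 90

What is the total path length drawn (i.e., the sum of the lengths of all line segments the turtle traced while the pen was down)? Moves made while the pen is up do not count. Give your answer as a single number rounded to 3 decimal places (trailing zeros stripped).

Answer: 9

Derivation:
Executing turtle program step by step:
Start: pos=(1,3), heading=135, pen down
RT 120: heading 135 -> 15
FD 9: (1,3) -> (9.693,5.329) [heading=15, draw]
LT 90: heading 15 -> 105
Final: pos=(9.693,5.329), heading=105, 1 segment(s) drawn

Segment lengths:
  seg 1: (1,3) -> (9.693,5.329), length = 9
Total = 9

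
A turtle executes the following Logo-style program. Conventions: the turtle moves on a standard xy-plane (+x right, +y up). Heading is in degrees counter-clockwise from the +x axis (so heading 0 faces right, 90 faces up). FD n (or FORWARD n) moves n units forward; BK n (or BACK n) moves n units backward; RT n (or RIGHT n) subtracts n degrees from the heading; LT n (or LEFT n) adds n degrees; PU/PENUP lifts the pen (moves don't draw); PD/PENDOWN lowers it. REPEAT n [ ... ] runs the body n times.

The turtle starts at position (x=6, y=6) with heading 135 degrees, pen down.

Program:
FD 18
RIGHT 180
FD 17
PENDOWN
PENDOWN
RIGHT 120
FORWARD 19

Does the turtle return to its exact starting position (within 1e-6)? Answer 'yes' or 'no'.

Answer: no

Derivation:
Executing turtle program step by step:
Start: pos=(6,6), heading=135, pen down
FD 18: (6,6) -> (-6.728,18.728) [heading=135, draw]
RT 180: heading 135 -> 315
FD 17: (-6.728,18.728) -> (5.293,6.707) [heading=315, draw]
PD: pen down
PD: pen down
RT 120: heading 315 -> 195
FD 19: (5.293,6.707) -> (-13.06,1.79) [heading=195, draw]
Final: pos=(-13.06,1.79), heading=195, 3 segment(s) drawn

Start position: (6, 6)
Final position: (-13.06, 1.79)
Distance = 19.519; >= 1e-6 -> NOT closed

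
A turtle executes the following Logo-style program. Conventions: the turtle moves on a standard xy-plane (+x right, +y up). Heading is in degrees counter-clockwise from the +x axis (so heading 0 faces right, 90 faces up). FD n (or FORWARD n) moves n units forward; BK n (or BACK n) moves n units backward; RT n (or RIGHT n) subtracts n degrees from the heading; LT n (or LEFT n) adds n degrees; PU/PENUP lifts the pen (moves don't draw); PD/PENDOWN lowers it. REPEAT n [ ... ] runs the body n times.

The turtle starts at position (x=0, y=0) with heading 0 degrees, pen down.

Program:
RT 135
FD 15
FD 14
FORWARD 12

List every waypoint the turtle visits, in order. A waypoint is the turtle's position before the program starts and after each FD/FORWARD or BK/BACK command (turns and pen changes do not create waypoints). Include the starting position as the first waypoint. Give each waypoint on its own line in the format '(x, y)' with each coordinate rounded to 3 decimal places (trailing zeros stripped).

Executing turtle program step by step:
Start: pos=(0,0), heading=0, pen down
RT 135: heading 0 -> 225
FD 15: (0,0) -> (-10.607,-10.607) [heading=225, draw]
FD 14: (-10.607,-10.607) -> (-20.506,-20.506) [heading=225, draw]
FD 12: (-20.506,-20.506) -> (-28.991,-28.991) [heading=225, draw]
Final: pos=(-28.991,-28.991), heading=225, 3 segment(s) drawn
Waypoints (4 total):
(0, 0)
(-10.607, -10.607)
(-20.506, -20.506)
(-28.991, -28.991)

Answer: (0, 0)
(-10.607, -10.607)
(-20.506, -20.506)
(-28.991, -28.991)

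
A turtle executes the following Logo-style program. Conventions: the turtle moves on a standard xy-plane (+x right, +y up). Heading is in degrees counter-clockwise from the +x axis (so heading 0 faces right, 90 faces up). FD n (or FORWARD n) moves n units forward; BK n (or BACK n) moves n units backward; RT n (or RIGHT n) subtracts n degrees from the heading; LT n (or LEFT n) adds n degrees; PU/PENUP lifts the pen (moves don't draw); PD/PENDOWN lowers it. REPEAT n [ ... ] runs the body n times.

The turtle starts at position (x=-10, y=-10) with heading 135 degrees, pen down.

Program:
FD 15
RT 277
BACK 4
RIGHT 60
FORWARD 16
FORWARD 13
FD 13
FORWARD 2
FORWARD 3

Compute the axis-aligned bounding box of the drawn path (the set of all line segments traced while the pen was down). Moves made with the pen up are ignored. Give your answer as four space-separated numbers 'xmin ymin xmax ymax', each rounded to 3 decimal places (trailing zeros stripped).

Executing turtle program step by step:
Start: pos=(-10,-10), heading=135, pen down
FD 15: (-10,-10) -> (-20.607,0.607) [heading=135, draw]
RT 277: heading 135 -> 218
BK 4: (-20.607,0.607) -> (-17.455,3.069) [heading=218, draw]
RT 60: heading 218 -> 158
FD 16: (-17.455,3.069) -> (-32.29,9.063) [heading=158, draw]
FD 13: (-32.29,9.063) -> (-44.343,13.933) [heading=158, draw]
FD 13: (-44.343,13.933) -> (-56.396,18.803) [heading=158, draw]
FD 2: (-56.396,18.803) -> (-58.251,19.552) [heading=158, draw]
FD 3: (-58.251,19.552) -> (-61.032,20.676) [heading=158, draw]
Final: pos=(-61.032,20.676), heading=158, 7 segment(s) drawn

Segment endpoints: x in {-61.032, -58.251, -56.396, -44.343, -32.29, -20.607, -17.455, -10}, y in {-10, 0.607, 3.069, 9.063, 13.933, 18.803, 19.552, 20.676}
xmin=-61.032, ymin=-10, xmax=-10, ymax=20.676

Answer: -61.032 -10 -10 20.676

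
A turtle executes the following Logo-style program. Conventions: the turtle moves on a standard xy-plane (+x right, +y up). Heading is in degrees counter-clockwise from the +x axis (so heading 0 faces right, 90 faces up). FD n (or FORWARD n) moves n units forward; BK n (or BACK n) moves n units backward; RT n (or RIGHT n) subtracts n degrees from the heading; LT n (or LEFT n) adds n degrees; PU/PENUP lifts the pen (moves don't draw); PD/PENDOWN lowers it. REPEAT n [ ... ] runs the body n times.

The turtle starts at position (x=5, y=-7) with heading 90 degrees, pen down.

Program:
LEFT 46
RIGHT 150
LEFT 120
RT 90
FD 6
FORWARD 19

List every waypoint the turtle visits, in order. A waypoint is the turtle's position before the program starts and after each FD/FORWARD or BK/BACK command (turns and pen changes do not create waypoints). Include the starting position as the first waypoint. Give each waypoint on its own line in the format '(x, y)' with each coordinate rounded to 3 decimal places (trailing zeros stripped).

Executing turtle program step by step:
Start: pos=(5,-7), heading=90, pen down
LT 46: heading 90 -> 136
RT 150: heading 136 -> 346
LT 120: heading 346 -> 106
RT 90: heading 106 -> 16
FD 6: (5,-7) -> (10.768,-5.346) [heading=16, draw]
FD 19: (10.768,-5.346) -> (29.032,-0.109) [heading=16, draw]
Final: pos=(29.032,-0.109), heading=16, 2 segment(s) drawn
Waypoints (3 total):
(5, -7)
(10.768, -5.346)
(29.032, -0.109)

Answer: (5, -7)
(10.768, -5.346)
(29.032, -0.109)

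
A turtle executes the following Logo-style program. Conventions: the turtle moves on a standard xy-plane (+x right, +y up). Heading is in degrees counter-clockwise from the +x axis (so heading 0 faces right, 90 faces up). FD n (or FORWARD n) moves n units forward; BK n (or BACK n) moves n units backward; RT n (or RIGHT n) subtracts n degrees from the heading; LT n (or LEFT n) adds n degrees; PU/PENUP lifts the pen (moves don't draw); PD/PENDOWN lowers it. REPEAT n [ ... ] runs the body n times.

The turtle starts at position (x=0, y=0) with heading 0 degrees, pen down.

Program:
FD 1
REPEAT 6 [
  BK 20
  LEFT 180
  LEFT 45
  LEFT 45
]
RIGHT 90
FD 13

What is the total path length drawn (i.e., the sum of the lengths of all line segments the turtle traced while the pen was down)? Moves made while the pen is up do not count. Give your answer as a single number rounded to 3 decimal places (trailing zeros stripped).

Answer: 134

Derivation:
Executing turtle program step by step:
Start: pos=(0,0), heading=0, pen down
FD 1: (0,0) -> (1,0) [heading=0, draw]
REPEAT 6 [
  -- iteration 1/6 --
  BK 20: (1,0) -> (-19,0) [heading=0, draw]
  LT 180: heading 0 -> 180
  LT 45: heading 180 -> 225
  LT 45: heading 225 -> 270
  -- iteration 2/6 --
  BK 20: (-19,0) -> (-19,20) [heading=270, draw]
  LT 180: heading 270 -> 90
  LT 45: heading 90 -> 135
  LT 45: heading 135 -> 180
  -- iteration 3/6 --
  BK 20: (-19,20) -> (1,20) [heading=180, draw]
  LT 180: heading 180 -> 0
  LT 45: heading 0 -> 45
  LT 45: heading 45 -> 90
  -- iteration 4/6 --
  BK 20: (1,20) -> (1,0) [heading=90, draw]
  LT 180: heading 90 -> 270
  LT 45: heading 270 -> 315
  LT 45: heading 315 -> 0
  -- iteration 5/6 --
  BK 20: (1,0) -> (-19,0) [heading=0, draw]
  LT 180: heading 0 -> 180
  LT 45: heading 180 -> 225
  LT 45: heading 225 -> 270
  -- iteration 6/6 --
  BK 20: (-19,0) -> (-19,20) [heading=270, draw]
  LT 180: heading 270 -> 90
  LT 45: heading 90 -> 135
  LT 45: heading 135 -> 180
]
RT 90: heading 180 -> 90
FD 13: (-19,20) -> (-19,33) [heading=90, draw]
Final: pos=(-19,33), heading=90, 8 segment(s) drawn

Segment lengths:
  seg 1: (0,0) -> (1,0), length = 1
  seg 2: (1,0) -> (-19,0), length = 20
  seg 3: (-19,0) -> (-19,20), length = 20
  seg 4: (-19,20) -> (1,20), length = 20
  seg 5: (1,20) -> (1,0), length = 20
  seg 6: (1,0) -> (-19,0), length = 20
  seg 7: (-19,0) -> (-19,20), length = 20
  seg 8: (-19,20) -> (-19,33), length = 13
Total = 134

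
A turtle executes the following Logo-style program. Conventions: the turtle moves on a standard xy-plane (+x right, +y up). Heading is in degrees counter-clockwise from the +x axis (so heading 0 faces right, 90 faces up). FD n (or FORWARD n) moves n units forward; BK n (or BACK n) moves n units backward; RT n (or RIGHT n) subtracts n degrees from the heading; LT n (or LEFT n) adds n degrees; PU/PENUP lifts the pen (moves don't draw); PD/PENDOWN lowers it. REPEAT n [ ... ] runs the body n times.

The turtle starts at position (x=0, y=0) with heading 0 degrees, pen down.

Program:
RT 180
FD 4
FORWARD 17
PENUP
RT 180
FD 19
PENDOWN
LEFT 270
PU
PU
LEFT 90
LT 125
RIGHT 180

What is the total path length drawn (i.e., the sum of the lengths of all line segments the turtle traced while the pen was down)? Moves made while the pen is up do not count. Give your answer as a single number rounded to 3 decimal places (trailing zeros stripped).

Answer: 21

Derivation:
Executing turtle program step by step:
Start: pos=(0,0), heading=0, pen down
RT 180: heading 0 -> 180
FD 4: (0,0) -> (-4,0) [heading=180, draw]
FD 17: (-4,0) -> (-21,0) [heading=180, draw]
PU: pen up
RT 180: heading 180 -> 0
FD 19: (-21,0) -> (-2,0) [heading=0, move]
PD: pen down
LT 270: heading 0 -> 270
PU: pen up
PU: pen up
LT 90: heading 270 -> 0
LT 125: heading 0 -> 125
RT 180: heading 125 -> 305
Final: pos=(-2,0), heading=305, 2 segment(s) drawn

Segment lengths:
  seg 1: (0,0) -> (-4,0), length = 4
  seg 2: (-4,0) -> (-21,0), length = 17
Total = 21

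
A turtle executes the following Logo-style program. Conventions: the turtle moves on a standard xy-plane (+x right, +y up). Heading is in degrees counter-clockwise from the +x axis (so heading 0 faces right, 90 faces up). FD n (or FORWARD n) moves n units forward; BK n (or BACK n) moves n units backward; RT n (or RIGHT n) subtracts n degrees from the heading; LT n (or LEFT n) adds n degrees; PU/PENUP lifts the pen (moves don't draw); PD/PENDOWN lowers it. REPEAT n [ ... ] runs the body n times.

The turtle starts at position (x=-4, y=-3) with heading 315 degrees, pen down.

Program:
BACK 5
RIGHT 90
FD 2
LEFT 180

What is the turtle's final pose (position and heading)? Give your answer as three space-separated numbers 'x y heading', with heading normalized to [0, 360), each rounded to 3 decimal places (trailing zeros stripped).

Executing turtle program step by step:
Start: pos=(-4,-3), heading=315, pen down
BK 5: (-4,-3) -> (-7.536,0.536) [heading=315, draw]
RT 90: heading 315 -> 225
FD 2: (-7.536,0.536) -> (-8.95,-0.879) [heading=225, draw]
LT 180: heading 225 -> 45
Final: pos=(-8.95,-0.879), heading=45, 2 segment(s) drawn

Answer: -8.95 -0.879 45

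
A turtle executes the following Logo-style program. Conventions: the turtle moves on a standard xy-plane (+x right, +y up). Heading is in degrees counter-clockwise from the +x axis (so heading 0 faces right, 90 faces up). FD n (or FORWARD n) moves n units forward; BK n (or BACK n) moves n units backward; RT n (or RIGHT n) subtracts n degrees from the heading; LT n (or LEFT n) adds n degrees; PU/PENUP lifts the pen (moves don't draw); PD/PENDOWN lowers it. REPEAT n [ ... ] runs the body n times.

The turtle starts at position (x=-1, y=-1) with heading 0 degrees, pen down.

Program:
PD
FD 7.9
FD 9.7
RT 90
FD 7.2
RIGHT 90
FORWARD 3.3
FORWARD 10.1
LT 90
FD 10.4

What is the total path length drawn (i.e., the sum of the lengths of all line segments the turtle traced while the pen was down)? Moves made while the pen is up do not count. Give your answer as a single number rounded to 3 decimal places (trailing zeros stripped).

Answer: 48.6

Derivation:
Executing turtle program step by step:
Start: pos=(-1,-1), heading=0, pen down
PD: pen down
FD 7.9: (-1,-1) -> (6.9,-1) [heading=0, draw]
FD 9.7: (6.9,-1) -> (16.6,-1) [heading=0, draw]
RT 90: heading 0 -> 270
FD 7.2: (16.6,-1) -> (16.6,-8.2) [heading=270, draw]
RT 90: heading 270 -> 180
FD 3.3: (16.6,-8.2) -> (13.3,-8.2) [heading=180, draw]
FD 10.1: (13.3,-8.2) -> (3.2,-8.2) [heading=180, draw]
LT 90: heading 180 -> 270
FD 10.4: (3.2,-8.2) -> (3.2,-18.6) [heading=270, draw]
Final: pos=(3.2,-18.6), heading=270, 6 segment(s) drawn

Segment lengths:
  seg 1: (-1,-1) -> (6.9,-1), length = 7.9
  seg 2: (6.9,-1) -> (16.6,-1), length = 9.7
  seg 3: (16.6,-1) -> (16.6,-8.2), length = 7.2
  seg 4: (16.6,-8.2) -> (13.3,-8.2), length = 3.3
  seg 5: (13.3,-8.2) -> (3.2,-8.2), length = 10.1
  seg 6: (3.2,-8.2) -> (3.2,-18.6), length = 10.4
Total = 48.6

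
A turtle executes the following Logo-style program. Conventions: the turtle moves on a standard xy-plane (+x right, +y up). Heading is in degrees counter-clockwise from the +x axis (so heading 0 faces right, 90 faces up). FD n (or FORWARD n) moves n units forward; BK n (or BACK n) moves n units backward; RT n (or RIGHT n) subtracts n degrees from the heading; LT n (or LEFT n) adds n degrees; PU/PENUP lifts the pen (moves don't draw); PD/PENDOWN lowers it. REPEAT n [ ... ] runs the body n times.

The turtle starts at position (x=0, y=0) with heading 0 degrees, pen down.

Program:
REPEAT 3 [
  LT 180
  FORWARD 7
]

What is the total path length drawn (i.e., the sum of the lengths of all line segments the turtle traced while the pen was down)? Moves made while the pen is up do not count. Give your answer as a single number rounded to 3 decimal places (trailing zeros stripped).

Answer: 21

Derivation:
Executing turtle program step by step:
Start: pos=(0,0), heading=0, pen down
REPEAT 3 [
  -- iteration 1/3 --
  LT 180: heading 0 -> 180
  FD 7: (0,0) -> (-7,0) [heading=180, draw]
  -- iteration 2/3 --
  LT 180: heading 180 -> 0
  FD 7: (-7,0) -> (0,0) [heading=0, draw]
  -- iteration 3/3 --
  LT 180: heading 0 -> 180
  FD 7: (0,0) -> (-7,0) [heading=180, draw]
]
Final: pos=(-7,0), heading=180, 3 segment(s) drawn

Segment lengths:
  seg 1: (0,0) -> (-7,0), length = 7
  seg 2: (-7,0) -> (0,0), length = 7
  seg 3: (0,0) -> (-7,0), length = 7
Total = 21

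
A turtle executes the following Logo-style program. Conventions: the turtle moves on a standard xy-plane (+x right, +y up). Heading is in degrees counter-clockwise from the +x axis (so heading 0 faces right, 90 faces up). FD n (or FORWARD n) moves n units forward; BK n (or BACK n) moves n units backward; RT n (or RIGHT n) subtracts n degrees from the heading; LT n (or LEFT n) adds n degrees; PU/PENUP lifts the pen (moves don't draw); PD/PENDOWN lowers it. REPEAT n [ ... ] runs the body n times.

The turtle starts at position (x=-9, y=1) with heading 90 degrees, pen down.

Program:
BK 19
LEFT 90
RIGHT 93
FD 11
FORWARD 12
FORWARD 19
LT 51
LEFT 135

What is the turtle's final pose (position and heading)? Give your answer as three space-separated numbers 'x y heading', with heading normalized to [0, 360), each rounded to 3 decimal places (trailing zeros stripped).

Answer: -6.802 23.942 273

Derivation:
Executing turtle program step by step:
Start: pos=(-9,1), heading=90, pen down
BK 19: (-9,1) -> (-9,-18) [heading=90, draw]
LT 90: heading 90 -> 180
RT 93: heading 180 -> 87
FD 11: (-9,-18) -> (-8.424,-7.015) [heading=87, draw]
FD 12: (-8.424,-7.015) -> (-7.796,4.968) [heading=87, draw]
FD 19: (-7.796,4.968) -> (-6.802,23.942) [heading=87, draw]
LT 51: heading 87 -> 138
LT 135: heading 138 -> 273
Final: pos=(-6.802,23.942), heading=273, 4 segment(s) drawn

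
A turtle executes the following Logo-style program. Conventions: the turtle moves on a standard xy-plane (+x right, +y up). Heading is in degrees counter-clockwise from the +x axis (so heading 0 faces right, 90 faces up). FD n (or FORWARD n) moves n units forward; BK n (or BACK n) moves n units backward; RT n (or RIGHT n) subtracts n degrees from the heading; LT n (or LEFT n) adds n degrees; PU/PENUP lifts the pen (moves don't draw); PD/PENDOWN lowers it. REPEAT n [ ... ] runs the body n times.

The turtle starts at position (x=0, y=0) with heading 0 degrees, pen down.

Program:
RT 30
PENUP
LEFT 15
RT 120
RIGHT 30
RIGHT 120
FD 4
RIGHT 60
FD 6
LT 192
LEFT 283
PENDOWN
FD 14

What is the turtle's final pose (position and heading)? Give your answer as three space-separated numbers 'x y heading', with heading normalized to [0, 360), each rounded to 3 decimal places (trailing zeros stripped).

Executing turtle program step by step:
Start: pos=(0,0), heading=0, pen down
RT 30: heading 0 -> 330
PU: pen up
LT 15: heading 330 -> 345
RT 120: heading 345 -> 225
RT 30: heading 225 -> 195
RT 120: heading 195 -> 75
FD 4: (0,0) -> (1.035,3.864) [heading=75, move]
RT 60: heading 75 -> 15
FD 6: (1.035,3.864) -> (6.831,5.417) [heading=15, move]
LT 192: heading 15 -> 207
LT 283: heading 207 -> 130
PD: pen down
FD 14: (6.831,5.417) -> (-2.168,16.141) [heading=130, draw]
Final: pos=(-2.168,16.141), heading=130, 1 segment(s) drawn

Answer: -2.168 16.141 130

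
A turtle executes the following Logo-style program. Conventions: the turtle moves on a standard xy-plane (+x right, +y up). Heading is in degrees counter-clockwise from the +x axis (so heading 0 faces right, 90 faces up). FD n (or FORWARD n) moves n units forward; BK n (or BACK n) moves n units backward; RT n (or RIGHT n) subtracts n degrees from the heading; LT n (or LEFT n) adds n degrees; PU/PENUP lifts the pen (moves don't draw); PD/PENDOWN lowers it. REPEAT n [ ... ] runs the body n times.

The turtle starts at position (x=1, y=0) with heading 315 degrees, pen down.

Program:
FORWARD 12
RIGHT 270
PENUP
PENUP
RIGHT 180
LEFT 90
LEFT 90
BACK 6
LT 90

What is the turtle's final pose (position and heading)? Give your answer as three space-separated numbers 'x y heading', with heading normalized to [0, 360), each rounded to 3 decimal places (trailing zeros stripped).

Answer: 5.243 -12.728 135

Derivation:
Executing turtle program step by step:
Start: pos=(1,0), heading=315, pen down
FD 12: (1,0) -> (9.485,-8.485) [heading=315, draw]
RT 270: heading 315 -> 45
PU: pen up
PU: pen up
RT 180: heading 45 -> 225
LT 90: heading 225 -> 315
LT 90: heading 315 -> 45
BK 6: (9.485,-8.485) -> (5.243,-12.728) [heading=45, move]
LT 90: heading 45 -> 135
Final: pos=(5.243,-12.728), heading=135, 1 segment(s) drawn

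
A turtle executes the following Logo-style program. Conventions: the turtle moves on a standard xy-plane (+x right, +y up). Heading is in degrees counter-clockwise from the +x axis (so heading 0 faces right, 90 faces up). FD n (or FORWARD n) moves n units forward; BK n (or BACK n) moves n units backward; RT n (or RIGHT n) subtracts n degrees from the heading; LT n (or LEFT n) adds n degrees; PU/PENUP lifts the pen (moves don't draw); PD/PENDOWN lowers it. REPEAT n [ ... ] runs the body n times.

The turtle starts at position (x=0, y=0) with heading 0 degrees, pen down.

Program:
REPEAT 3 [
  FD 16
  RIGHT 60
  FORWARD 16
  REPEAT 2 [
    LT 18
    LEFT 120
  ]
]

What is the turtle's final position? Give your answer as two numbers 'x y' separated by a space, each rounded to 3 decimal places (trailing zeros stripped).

Executing turtle program step by step:
Start: pos=(0,0), heading=0, pen down
REPEAT 3 [
  -- iteration 1/3 --
  FD 16: (0,0) -> (16,0) [heading=0, draw]
  RT 60: heading 0 -> 300
  FD 16: (16,0) -> (24,-13.856) [heading=300, draw]
  REPEAT 2 [
    -- iteration 1/2 --
    LT 18: heading 300 -> 318
    LT 120: heading 318 -> 78
    -- iteration 2/2 --
    LT 18: heading 78 -> 96
    LT 120: heading 96 -> 216
  ]
  -- iteration 2/3 --
  FD 16: (24,-13.856) -> (11.056,-23.261) [heading=216, draw]
  RT 60: heading 216 -> 156
  FD 16: (11.056,-23.261) -> (-3.561,-16.753) [heading=156, draw]
  REPEAT 2 [
    -- iteration 1/2 --
    LT 18: heading 156 -> 174
    LT 120: heading 174 -> 294
    -- iteration 2/2 --
    LT 18: heading 294 -> 312
    LT 120: heading 312 -> 72
  ]
  -- iteration 3/3 --
  FD 16: (-3.561,-16.753) -> (1.383,-1.536) [heading=72, draw]
  RT 60: heading 72 -> 12
  FD 16: (1.383,-1.536) -> (17.034,1.79) [heading=12, draw]
  REPEAT 2 [
    -- iteration 1/2 --
    LT 18: heading 12 -> 30
    LT 120: heading 30 -> 150
    -- iteration 2/2 --
    LT 18: heading 150 -> 168
    LT 120: heading 168 -> 288
  ]
]
Final: pos=(17.034,1.79), heading=288, 6 segment(s) drawn

Answer: 17.034 1.79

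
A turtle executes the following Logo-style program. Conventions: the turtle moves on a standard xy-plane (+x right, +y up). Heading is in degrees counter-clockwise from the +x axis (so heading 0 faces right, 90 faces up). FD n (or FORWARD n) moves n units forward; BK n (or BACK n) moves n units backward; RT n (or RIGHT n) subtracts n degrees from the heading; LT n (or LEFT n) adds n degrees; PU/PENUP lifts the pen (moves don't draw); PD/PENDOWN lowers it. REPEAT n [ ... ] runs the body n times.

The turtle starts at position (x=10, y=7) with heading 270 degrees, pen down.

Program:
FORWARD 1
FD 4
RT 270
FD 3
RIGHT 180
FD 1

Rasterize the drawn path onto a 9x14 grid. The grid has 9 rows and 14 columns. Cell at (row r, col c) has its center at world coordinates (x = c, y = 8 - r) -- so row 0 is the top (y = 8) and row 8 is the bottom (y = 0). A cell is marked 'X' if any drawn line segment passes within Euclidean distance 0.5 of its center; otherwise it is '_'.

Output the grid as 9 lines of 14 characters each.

Answer: ______________
__________X___
__________X___
__________X___
__________X___
__________X___
__________XXXX
______________
______________

Derivation:
Segment 0: (10,7) -> (10,6)
Segment 1: (10,6) -> (10,2)
Segment 2: (10,2) -> (13,2)
Segment 3: (13,2) -> (12,2)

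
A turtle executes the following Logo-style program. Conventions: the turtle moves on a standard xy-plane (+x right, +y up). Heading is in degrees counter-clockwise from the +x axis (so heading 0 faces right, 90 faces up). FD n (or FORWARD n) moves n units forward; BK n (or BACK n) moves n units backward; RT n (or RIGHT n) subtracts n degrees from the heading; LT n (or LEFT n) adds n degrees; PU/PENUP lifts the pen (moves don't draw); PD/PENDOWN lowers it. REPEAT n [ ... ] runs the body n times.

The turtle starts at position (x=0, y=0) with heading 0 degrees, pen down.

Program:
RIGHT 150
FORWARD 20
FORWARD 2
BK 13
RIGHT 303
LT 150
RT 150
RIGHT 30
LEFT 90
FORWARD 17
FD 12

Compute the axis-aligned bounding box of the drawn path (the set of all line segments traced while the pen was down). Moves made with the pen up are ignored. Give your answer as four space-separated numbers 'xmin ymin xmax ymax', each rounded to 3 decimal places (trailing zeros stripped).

Executing turtle program step by step:
Start: pos=(0,0), heading=0, pen down
RT 150: heading 0 -> 210
FD 20: (0,0) -> (-17.321,-10) [heading=210, draw]
FD 2: (-17.321,-10) -> (-19.053,-11) [heading=210, draw]
BK 13: (-19.053,-11) -> (-7.794,-4.5) [heading=210, draw]
RT 303: heading 210 -> 267
LT 150: heading 267 -> 57
RT 150: heading 57 -> 267
RT 30: heading 267 -> 237
LT 90: heading 237 -> 327
FD 17: (-7.794,-4.5) -> (6.463,-13.759) [heading=327, draw]
FD 12: (6.463,-13.759) -> (16.527,-20.295) [heading=327, draw]
Final: pos=(16.527,-20.295), heading=327, 5 segment(s) drawn

Segment endpoints: x in {-19.053, -17.321, -7.794, 0, 6.463, 16.527}, y in {-20.295, -13.759, -11, -10, -4.5, 0}
xmin=-19.053, ymin=-20.295, xmax=16.527, ymax=0

Answer: -19.053 -20.295 16.527 0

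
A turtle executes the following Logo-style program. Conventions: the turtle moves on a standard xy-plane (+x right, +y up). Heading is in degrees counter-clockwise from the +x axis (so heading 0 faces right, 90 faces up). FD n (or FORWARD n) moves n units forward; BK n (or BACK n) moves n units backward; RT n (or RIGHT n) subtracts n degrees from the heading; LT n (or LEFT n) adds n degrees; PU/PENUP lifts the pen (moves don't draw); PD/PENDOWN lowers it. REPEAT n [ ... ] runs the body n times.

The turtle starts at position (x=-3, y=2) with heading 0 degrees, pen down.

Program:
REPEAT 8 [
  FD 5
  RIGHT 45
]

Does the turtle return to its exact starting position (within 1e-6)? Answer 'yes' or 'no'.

Executing turtle program step by step:
Start: pos=(-3,2), heading=0, pen down
REPEAT 8 [
  -- iteration 1/8 --
  FD 5: (-3,2) -> (2,2) [heading=0, draw]
  RT 45: heading 0 -> 315
  -- iteration 2/8 --
  FD 5: (2,2) -> (5.536,-1.536) [heading=315, draw]
  RT 45: heading 315 -> 270
  -- iteration 3/8 --
  FD 5: (5.536,-1.536) -> (5.536,-6.536) [heading=270, draw]
  RT 45: heading 270 -> 225
  -- iteration 4/8 --
  FD 5: (5.536,-6.536) -> (2,-10.071) [heading=225, draw]
  RT 45: heading 225 -> 180
  -- iteration 5/8 --
  FD 5: (2,-10.071) -> (-3,-10.071) [heading=180, draw]
  RT 45: heading 180 -> 135
  -- iteration 6/8 --
  FD 5: (-3,-10.071) -> (-6.536,-6.536) [heading=135, draw]
  RT 45: heading 135 -> 90
  -- iteration 7/8 --
  FD 5: (-6.536,-6.536) -> (-6.536,-1.536) [heading=90, draw]
  RT 45: heading 90 -> 45
  -- iteration 8/8 --
  FD 5: (-6.536,-1.536) -> (-3,2) [heading=45, draw]
  RT 45: heading 45 -> 0
]
Final: pos=(-3,2), heading=0, 8 segment(s) drawn

Start position: (-3, 2)
Final position: (-3, 2)
Distance = 0; < 1e-6 -> CLOSED

Answer: yes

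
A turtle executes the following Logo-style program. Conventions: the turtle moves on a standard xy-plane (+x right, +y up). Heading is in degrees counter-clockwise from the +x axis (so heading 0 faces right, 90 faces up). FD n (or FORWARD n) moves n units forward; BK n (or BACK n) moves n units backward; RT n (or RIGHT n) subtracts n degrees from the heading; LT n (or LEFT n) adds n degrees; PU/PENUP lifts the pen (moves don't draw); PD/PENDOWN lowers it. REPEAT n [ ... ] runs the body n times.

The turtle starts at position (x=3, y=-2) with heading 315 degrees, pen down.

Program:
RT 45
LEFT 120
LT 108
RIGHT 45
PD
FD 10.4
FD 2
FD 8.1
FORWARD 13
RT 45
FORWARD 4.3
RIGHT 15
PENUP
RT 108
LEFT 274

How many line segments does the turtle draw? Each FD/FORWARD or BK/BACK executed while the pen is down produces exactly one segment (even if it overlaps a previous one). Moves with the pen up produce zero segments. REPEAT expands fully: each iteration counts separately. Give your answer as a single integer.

Answer: 5

Derivation:
Executing turtle program step by step:
Start: pos=(3,-2), heading=315, pen down
RT 45: heading 315 -> 270
LT 120: heading 270 -> 30
LT 108: heading 30 -> 138
RT 45: heading 138 -> 93
PD: pen down
FD 10.4: (3,-2) -> (2.456,8.386) [heading=93, draw]
FD 2: (2.456,8.386) -> (2.351,10.383) [heading=93, draw]
FD 8.1: (2.351,10.383) -> (1.927,18.472) [heading=93, draw]
FD 13: (1.927,18.472) -> (1.247,31.454) [heading=93, draw]
RT 45: heading 93 -> 48
FD 4.3: (1.247,31.454) -> (4.124,34.65) [heading=48, draw]
RT 15: heading 48 -> 33
PU: pen up
RT 108: heading 33 -> 285
LT 274: heading 285 -> 199
Final: pos=(4.124,34.65), heading=199, 5 segment(s) drawn
Segments drawn: 5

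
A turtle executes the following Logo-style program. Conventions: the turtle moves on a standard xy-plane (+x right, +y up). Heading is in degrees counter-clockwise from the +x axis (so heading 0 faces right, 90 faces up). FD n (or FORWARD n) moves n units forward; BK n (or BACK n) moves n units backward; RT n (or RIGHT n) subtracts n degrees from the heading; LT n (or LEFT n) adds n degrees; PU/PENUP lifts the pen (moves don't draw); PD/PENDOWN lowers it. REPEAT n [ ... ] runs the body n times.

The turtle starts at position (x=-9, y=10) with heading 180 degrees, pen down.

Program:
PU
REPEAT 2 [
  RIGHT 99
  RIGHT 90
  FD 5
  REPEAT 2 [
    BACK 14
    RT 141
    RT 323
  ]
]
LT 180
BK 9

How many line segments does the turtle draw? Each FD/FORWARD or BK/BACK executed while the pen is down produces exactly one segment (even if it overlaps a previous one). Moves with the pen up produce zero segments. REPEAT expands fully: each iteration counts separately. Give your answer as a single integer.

Answer: 0

Derivation:
Executing turtle program step by step:
Start: pos=(-9,10), heading=180, pen down
PU: pen up
REPEAT 2 [
  -- iteration 1/2 --
  RT 99: heading 180 -> 81
  RT 90: heading 81 -> 351
  FD 5: (-9,10) -> (-4.062,9.218) [heading=351, move]
  REPEAT 2 [
    -- iteration 1/2 --
    BK 14: (-4.062,9.218) -> (-17.889,11.408) [heading=351, move]
    RT 141: heading 351 -> 210
    RT 323: heading 210 -> 247
    -- iteration 2/2 --
    BK 14: (-17.889,11.408) -> (-12.419,24.295) [heading=247, move]
    RT 141: heading 247 -> 106
    RT 323: heading 106 -> 143
  ]
  -- iteration 2/2 --
  RT 99: heading 143 -> 44
  RT 90: heading 44 -> 314
  FD 5: (-12.419,24.295) -> (-8.946,20.698) [heading=314, move]
  REPEAT 2 [
    -- iteration 1/2 --
    BK 14: (-8.946,20.698) -> (-18.671,30.769) [heading=314, move]
    RT 141: heading 314 -> 173
    RT 323: heading 173 -> 210
    -- iteration 2/2 --
    BK 14: (-18.671,30.769) -> (-6.547,37.769) [heading=210, move]
    RT 141: heading 210 -> 69
    RT 323: heading 69 -> 106
  ]
]
LT 180: heading 106 -> 286
BK 9: (-6.547,37.769) -> (-9.027,46.42) [heading=286, move]
Final: pos=(-9.027,46.42), heading=286, 0 segment(s) drawn
Segments drawn: 0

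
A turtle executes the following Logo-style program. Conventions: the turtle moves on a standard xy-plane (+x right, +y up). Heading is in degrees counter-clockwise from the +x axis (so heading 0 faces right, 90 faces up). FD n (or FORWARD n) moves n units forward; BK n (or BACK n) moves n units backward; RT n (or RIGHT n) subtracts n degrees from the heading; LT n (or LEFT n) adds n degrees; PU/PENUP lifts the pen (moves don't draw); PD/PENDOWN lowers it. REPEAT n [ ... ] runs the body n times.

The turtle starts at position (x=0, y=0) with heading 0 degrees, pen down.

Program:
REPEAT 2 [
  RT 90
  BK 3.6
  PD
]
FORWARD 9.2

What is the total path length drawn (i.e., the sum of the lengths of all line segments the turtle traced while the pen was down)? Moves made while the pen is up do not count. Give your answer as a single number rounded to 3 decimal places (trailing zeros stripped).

Executing turtle program step by step:
Start: pos=(0,0), heading=0, pen down
REPEAT 2 [
  -- iteration 1/2 --
  RT 90: heading 0 -> 270
  BK 3.6: (0,0) -> (0,3.6) [heading=270, draw]
  PD: pen down
  -- iteration 2/2 --
  RT 90: heading 270 -> 180
  BK 3.6: (0,3.6) -> (3.6,3.6) [heading=180, draw]
  PD: pen down
]
FD 9.2: (3.6,3.6) -> (-5.6,3.6) [heading=180, draw]
Final: pos=(-5.6,3.6), heading=180, 3 segment(s) drawn

Segment lengths:
  seg 1: (0,0) -> (0,3.6), length = 3.6
  seg 2: (0,3.6) -> (3.6,3.6), length = 3.6
  seg 3: (3.6,3.6) -> (-5.6,3.6), length = 9.2
Total = 16.4

Answer: 16.4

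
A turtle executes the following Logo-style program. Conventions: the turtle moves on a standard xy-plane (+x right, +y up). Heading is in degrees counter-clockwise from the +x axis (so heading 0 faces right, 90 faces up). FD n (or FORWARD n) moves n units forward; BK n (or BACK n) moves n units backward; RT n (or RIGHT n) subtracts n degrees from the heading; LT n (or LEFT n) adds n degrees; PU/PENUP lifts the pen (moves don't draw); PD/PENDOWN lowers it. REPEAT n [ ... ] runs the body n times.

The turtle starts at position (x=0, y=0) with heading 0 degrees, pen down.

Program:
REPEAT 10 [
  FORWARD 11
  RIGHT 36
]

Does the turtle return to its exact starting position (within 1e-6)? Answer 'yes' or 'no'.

Executing turtle program step by step:
Start: pos=(0,0), heading=0, pen down
REPEAT 10 [
  -- iteration 1/10 --
  FD 11: (0,0) -> (11,0) [heading=0, draw]
  RT 36: heading 0 -> 324
  -- iteration 2/10 --
  FD 11: (11,0) -> (19.899,-6.466) [heading=324, draw]
  RT 36: heading 324 -> 288
  -- iteration 3/10 --
  FD 11: (19.899,-6.466) -> (23.298,-16.927) [heading=288, draw]
  RT 36: heading 288 -> 252
  -- iteration 4/10 --
  FD 11: (23.298,-16.927) -> (19.899,-27.389) [heading=252, draw]
  RT 36: heading 252 -> 216
  -- iteration 5/10 --
  FD 11: (19.899,-27.389) -> (11,-33.855) [heading=216, draw]
  RT 36: heading 216 -> 180
  -- iteration 6/10 --
  FD 11: (11,-33.855) -> (0,-33.855) [heading=180, draw]
  RT 36: heading 180 -> 144
  -- iteration 7/10 --
  FD 11: (0,-33.855) -> (-8.899,-27.389) [heading=144, draw]
  RT 36: heading 144 -> 108
  -- iteration 8/10 --
  FD 11: (-8.899,-27.389) -> (-12.298,-16.927) [heading=108, draw]
  RT 36: heading 108 -> 72
  -- iteration 9/10 --
  FD 11: (-12.298,-16.927) -> (-8.899,-6.466) [heading=72, draw]
  RT 36: heading 72 -> 36
  -- iteration 10/10 --
  FD 11: (-8.899,-6.466) -> (0,0) [heading=36, draw]
  RT 36: heading 36 -> 0
]
Final: pos=(0,0), heading=0, 10 segment(s) drawn

Start position: (0, 0)
Final position: (0, 0)
Distance = 0; < 1e-6 -> CLOSED

Answer: yes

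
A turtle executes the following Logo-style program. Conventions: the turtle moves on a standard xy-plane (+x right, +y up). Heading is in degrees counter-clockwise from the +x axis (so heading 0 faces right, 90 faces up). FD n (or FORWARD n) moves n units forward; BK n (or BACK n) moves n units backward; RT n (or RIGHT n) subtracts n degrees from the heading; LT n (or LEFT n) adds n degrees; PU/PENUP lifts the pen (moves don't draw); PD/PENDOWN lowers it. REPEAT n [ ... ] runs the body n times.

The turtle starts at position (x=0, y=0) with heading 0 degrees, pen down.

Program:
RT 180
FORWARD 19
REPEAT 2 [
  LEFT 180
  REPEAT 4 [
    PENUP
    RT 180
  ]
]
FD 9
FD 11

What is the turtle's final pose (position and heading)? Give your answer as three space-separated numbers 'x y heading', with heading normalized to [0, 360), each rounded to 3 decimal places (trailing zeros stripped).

Answer: -39 0 180

Derivation:
Executing turtle program step by step:
Start: pos=(0,0), heading=0, pen down
RT 180: heading 0 -> 180
FD 19: (0,0) -> (-19,0) [heading=180, draw]
REPEAT 2 [
  -- iteration 1/2 --
  LT 180: heading 180 -> 0
  REPEAT 4 [
    -- iteration 1/4 --
    PU: pen up
    RT 180: heading 0 -> 180
    -- iteration 2/4 --
    PU: pen up
    RT 180: heading 180 -> 0
    -- iteration 3/4 --
    PU: pen up
    RT 180: heading 0 -> 180
    -- iteration 4/4 --
    PU: pen up
    RT 180: heading 180 -> 0
  ]
  -- iteration 2/2 --
  LT 180: heading 0 -> 180
  REPEAT 4 [
    -- iteration 1/4 --
    PU: pen up
    RT 180: heading 180 -> 0
    -- iteration 2/4 --
    PU: pen up
    RT 180: heading 0 -> 180
    -- iteration 3/4 --
    PU: pen up
    RT 180: heading 180 -> 0
    -- iteration 4/4 --
    PU: pen up
    RT 180: heading 0 -> 180
  ]
]
FD 9: (-19,0) -> (-28,0) [heading=180, move]
FD 11: (-28,0) -> (-39,0) [heading=180, move]
Final: pos=(-39,0), heading=180, 1 segment(s) drawn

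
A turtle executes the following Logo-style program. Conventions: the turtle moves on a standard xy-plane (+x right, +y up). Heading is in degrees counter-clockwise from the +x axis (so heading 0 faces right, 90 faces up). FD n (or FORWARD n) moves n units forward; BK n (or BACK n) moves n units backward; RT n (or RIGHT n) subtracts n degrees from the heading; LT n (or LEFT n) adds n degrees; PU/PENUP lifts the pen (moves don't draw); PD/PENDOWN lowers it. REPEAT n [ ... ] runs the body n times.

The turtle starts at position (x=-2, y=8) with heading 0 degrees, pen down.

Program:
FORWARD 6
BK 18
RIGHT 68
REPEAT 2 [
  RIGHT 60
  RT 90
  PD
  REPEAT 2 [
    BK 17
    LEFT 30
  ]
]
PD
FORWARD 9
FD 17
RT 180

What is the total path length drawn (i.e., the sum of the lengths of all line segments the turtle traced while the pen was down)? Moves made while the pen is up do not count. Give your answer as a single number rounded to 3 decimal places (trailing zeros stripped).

Executing turtle program step by step:
Start: pos=(-2,8), heading=0, pen down
FD 6: (-2,8) -> (4,8) [heading=0, draw]
BK 18: (4,8) -> (-14,8) [heading=0, draw]
RT 68: heading 0 -> 292
REPEAT 2 [
  -- iteration 1/2 --
  RT 60: heading 292 -> 232
  RT 90: heading 232 -> 142
  PD: pen down
  REPEAT 2 [
    -- iteration 1/2 --
    BK 17: (-14,8) -> (-0.604,-2.466) [heading=142, draw]
    LT 30: heading 142 -> 172
    -- iteration 2/2 --
    BK 17: (-0.604,-2.466) -> (16.231,-4.832) [heading=172, draw]
    LT 30: heading 172 -> 202
  ]
  -- iteration 2/2 --
  RT 60: heading 202 -> 142
  RT 90: heading 142 -> 52
  PD: pen down
  REPEAT 2 [
    -- iteration 1/2 --
    BK 17: (16.231,-4.832) -> (5.764,-18.228) [heading=52, draw]
    LT 30: heading 52 -> 82
    -- iteration 2/2 --
    BK 17: (5.764,-18.228) -> (3.399,-35.063) [heading=82, draw]
    LT 30: heading 82 -> 112
  ]
]
PD: pen down
FD 9: (3.399,-35.063) -> (0.027,-26.718) [heading=112, draw]
FD 17: (0.027,-26.718) -> (-6.341,-10.956) [heading=112, draw]
RT 180: heading 112 -> 292
Final: pos=(-6.341,-10.956), heading=292, 8 segment(s) drawn

Segment lengths:
  seg 1: (-2,8) -> (4,8), length = 6
  seg 2: (4,8) -> (-14,8), length = 18
  seg 3: (-14,8) -> (-0.604,-2.466), length = 17
  seg 4: (-0.604,-2.466) -> (16.231,-4.832), length = 17
  seg 5: (16.231,-4.832) -> (5.764,-18.228), length = 17
  seg 6: (5.764,-18.228) -> (3.399,-35.063), length = 17
  seg 7: (3.399,-35.063) -> (0.027,-26.718), length = 9
  seg 8: (0.027,-26.718) -> (-6.341,-10.956), length = 17
Total = 118

Answer: 118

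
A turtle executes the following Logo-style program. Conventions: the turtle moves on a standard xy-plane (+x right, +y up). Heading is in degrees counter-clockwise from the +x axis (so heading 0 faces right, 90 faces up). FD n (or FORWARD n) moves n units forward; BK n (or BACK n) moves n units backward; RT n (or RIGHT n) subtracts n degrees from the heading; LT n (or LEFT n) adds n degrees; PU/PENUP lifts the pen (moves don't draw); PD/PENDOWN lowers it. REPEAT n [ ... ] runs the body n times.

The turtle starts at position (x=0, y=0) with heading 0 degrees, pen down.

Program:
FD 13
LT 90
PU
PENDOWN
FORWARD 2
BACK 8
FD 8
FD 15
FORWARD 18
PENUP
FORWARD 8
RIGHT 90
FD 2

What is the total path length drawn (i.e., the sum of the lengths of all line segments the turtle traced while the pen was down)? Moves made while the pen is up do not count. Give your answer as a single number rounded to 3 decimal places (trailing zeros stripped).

Answer: 64

Derivation:
Executing turtle program step by step:
Start: pos=(0,0), heading=0, pen down
FD 13: (0,0) -> (13,0) [heading=0, draw]
LT 90: heading 0 -> 90
PU: pen up
PD: pen down
FD 2: (13,0) -> (13,2) [heading=90, draw]
BK 8: (13,2) -> (13,-6) [heading=90, draw]
FD 8: (13,-6) -> (13,2) [heading=90, draw]
FD 15: (13,2) -> (13,17) [heading=90, draw]
FD 18: (13,17) -> (13,35) [heading=90, draw]
PU: pen up
FD 8: (13,35) -> (13,43) [heading=90, move]
RT 90: heading 90 -> 0
FD 2: (13,43) -> (15,43) [heading=0, move]
Final: pos=(15,43), heading=0, 6 segment(s) drawn

Segment lengths:
  seg 1: (0,0) -> (13,0), length = 13
  seg 2: (13,0) -> (13,2), length = 2
  seg 3: (13,2) -> (13,-6), length = 8
  seg 4: (13,-6) -> (13,2), length = 8
  seg 5: (13,2) -> (13,17), length = 15
  seg 6: (13,17) -> (13,35), length = 18
Total = 64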